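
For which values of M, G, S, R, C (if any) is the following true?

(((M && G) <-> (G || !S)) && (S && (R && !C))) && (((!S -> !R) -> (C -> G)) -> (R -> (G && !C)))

M=T; G=T; S=T; R=T; C=F

  ((M && G) <-> (G || !S)) && (S && (R && !C)) = True
    (M && G) <-> (G || !S) = True
      M && G = True
      G || !S = True
        !S = False
    S && (R && !C) = True
      R && !C = True
        !C = True
  ((!S -> !R) -> (C -> G)) -> (R -> (G && !C)) = True
    (!S -> !R) -> (C -> G) = True
      !S -> !R = True
        !S = False
        !R = False
      C -> G = True
    R -> (G && !C) = True
      G && !C = True
        !C = True
Both conjuncts True, so the formula holds.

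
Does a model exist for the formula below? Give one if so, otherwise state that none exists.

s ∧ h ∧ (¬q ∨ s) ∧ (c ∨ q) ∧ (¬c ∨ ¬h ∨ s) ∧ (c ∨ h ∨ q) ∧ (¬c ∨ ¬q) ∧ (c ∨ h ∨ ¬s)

h: True, c: False, s: True, q: True

Unit clause (s) forces s = True.
Unit clause (h) forces h = True.
Set c = False.
  then (c ∨ q) forces q = True.
All clauses satisfied.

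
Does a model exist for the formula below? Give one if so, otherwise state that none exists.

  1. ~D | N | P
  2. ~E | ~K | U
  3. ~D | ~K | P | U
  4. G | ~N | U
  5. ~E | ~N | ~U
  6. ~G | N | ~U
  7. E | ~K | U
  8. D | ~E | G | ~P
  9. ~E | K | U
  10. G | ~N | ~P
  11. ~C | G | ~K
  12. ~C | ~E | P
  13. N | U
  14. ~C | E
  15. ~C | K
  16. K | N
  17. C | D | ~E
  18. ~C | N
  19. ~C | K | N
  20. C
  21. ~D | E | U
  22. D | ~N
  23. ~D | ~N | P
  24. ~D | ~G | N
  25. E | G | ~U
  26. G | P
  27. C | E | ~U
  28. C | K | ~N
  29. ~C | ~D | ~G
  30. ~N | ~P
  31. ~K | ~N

Unsatisfiable — no assignment works.

Case C = True:
  (~C | E) forces E = True.
  (~C | ~E | P) forces P = True.
  (~C | K) forces K = True.
  (~E | ~K | U) forces U = True.
  (~E | ~N | ~U) forces N = False.
  Clause (~C | N) is falsified — contradiction.
Case C = False:
  Clause (C) is falsified — contradiction.
Both cases fail, so the formula is unsatisfiable.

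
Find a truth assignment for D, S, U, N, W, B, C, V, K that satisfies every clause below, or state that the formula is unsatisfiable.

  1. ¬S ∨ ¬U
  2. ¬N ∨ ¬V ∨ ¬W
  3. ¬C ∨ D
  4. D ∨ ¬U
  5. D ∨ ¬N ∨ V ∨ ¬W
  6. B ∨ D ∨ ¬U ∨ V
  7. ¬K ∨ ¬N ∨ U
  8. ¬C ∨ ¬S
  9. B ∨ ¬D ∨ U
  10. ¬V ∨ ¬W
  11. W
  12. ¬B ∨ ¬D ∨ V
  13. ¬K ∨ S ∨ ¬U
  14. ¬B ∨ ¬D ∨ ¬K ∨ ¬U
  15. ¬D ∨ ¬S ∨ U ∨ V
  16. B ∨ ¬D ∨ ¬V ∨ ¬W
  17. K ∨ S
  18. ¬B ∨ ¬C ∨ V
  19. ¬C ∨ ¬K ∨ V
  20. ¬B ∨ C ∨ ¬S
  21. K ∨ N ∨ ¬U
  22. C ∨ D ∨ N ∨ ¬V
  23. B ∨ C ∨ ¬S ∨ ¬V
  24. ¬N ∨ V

D = False, S = True, U = False, N = False, W = True, B = False, C = False, V = False, K = False

Unit clause (W) forces W = True.
In (¬V ∨ ¬W) only ¬V is left, so V = False.
In (¬N ∨ V) only ¬N is left, so N = False.
Try D = True:
  (¬B ∨ ¬D ∨ V) forces B = False.
  (B ∨ ¬D ∨ U) forces U = True.
  (¬S ∨ ¬U) forces S = False.
  (¬K ∨ S ∨ ¬U) forces K = False.
  clause (K ∨ S) is falsified — backtrack.
So D = False.
  then (¬C ∨ D) forces C = False.
  then (D ∨ ¬U) forces U = False.
Set S = True.
  then (¬B ∨ C ∨ ¬S) forces B = False.
Set K = False.
All clauses satisfied.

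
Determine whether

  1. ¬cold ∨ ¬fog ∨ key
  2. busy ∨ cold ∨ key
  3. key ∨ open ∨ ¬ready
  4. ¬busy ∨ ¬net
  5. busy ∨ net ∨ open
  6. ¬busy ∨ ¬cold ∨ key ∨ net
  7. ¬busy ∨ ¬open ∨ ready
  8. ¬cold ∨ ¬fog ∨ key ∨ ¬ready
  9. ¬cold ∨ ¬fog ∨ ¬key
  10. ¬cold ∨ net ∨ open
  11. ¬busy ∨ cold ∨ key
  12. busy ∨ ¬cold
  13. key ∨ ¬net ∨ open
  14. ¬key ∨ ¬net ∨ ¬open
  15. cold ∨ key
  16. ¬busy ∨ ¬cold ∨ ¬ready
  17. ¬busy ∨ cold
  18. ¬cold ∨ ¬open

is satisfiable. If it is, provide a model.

fog: False, net: True, open: False, cold: False, key: True, ready: True, busy: False

Set fog = False.
Set net = True.
  then (¬busy ∨ ¬net) forces busy = False.
  then (busy ∨ ¬cold) forces cold = False.
  then (cold ∨ key) forces key = True.
  then (¬key ∨ ¬net ∨ ¬open) forces open = False.
Set ready = True.
All clauses satisfied.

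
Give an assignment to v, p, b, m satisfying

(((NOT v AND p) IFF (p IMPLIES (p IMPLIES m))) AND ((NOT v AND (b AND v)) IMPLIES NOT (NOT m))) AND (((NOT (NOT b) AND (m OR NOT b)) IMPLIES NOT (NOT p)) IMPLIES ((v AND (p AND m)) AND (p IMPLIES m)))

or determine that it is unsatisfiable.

No satisfying assignment exists.

Case p = True: the formula simplifies to ((NOT v IFF m) AND ((NOT v AND (b AND v)) IMPLIES NOT (NOT m))) AND ((v AND m) AND m).
  m = True: simplifies to NOT v AND v.
    v = True: the conjunct NOT v is False.
    v = False: the conjunct v is False.
  m = False: the conjunct m is False.
Case p = False: the conjunct (NOT v AND p) IFF (p IMPLIES (p IMPLIES m)) becomes (NOT v AND False) IFF (False IMPLIES True) = False.
Both cases fail — unsatisfiable.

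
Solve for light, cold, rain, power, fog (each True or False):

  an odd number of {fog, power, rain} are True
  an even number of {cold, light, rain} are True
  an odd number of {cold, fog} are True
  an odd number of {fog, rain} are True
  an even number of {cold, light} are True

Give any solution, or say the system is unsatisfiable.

light = False, cold = False, rain = False, power = False, fog = True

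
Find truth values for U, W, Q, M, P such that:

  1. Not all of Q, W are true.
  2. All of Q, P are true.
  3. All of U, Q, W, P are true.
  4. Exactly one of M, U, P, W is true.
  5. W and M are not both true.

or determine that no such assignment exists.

Case W = True:
  (1) with W=T forces Q = False.
  Constraint (2) is violated (Q=F) — contradiction.
Case W = False:
  Constraint (3) is violated (W=F) — contradiction.
Both cases fail — unsatisfiable.

Unsatisfiable — no assignment works.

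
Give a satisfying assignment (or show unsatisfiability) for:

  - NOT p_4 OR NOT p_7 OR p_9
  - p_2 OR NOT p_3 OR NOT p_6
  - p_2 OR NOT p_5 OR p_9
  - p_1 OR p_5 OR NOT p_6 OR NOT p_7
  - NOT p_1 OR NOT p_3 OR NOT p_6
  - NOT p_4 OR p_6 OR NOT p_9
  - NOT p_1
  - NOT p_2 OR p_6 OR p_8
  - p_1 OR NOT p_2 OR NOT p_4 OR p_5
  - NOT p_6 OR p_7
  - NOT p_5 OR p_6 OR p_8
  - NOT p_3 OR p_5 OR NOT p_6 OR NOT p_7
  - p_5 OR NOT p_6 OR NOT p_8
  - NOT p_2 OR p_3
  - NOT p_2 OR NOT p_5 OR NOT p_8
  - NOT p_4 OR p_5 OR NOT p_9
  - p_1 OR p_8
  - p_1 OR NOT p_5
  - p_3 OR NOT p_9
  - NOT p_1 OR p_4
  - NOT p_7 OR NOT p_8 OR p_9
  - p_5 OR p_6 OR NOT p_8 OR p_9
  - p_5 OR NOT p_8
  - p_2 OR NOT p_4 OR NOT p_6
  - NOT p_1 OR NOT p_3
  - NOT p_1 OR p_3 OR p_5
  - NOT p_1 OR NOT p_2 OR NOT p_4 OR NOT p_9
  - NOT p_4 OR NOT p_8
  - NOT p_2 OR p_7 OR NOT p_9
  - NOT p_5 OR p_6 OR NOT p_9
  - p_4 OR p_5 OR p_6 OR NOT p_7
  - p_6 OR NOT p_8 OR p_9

Unsatisfiable — no assignment works.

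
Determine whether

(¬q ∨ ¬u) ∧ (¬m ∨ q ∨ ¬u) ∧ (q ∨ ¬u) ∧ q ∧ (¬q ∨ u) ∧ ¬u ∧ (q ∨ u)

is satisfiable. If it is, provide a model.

Unsatisfiable — no assignment works.

Case q = True:
  (¬q ∨ ¬u) forces u = False.
  Clause (¬q ∨ u) is falsified — contradiction.
Case q = False:
  Clause (q) is falsified — contradiction.
Both cases fail, so the formula is unsatisfiable.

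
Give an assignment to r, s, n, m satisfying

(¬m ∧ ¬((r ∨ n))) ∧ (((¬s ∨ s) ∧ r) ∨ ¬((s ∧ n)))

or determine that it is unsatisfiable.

r = False, s = True, n = False, m = False

  ¬m ∧ ¬((r ∨ n)) = True
    ¬m = True
    ¬((r ∨ n)) = True
      r ∨ n = False
  ((¬s ∨ s) ∧ r) ∨ ¬((s ∧ n)) = True
    (¬s ∨ s) ∧ r = False
      ¬s ∨ s = True
        ¬s = False
    ¬((s ∧ n)) = True
      s ∧ n = False
Both conjuncts True, so the formula holds.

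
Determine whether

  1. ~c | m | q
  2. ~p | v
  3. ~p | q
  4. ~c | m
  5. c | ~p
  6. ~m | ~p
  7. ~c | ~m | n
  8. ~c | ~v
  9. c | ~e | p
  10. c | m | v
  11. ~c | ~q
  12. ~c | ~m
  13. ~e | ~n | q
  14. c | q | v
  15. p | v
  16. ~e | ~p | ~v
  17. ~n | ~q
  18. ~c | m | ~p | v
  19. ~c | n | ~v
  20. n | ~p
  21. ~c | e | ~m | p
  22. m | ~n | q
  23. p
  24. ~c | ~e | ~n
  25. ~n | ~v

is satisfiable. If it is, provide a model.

Case c = True:
  (~c | m) forces m = True.
  Clause (~c | ~m) is falsified — contradiction.
Case c = False:
  (c | ~p) forces p = False.
  Clause (p) is falsified — contradiction.
Both cases fail, so the formula is unsatisfiable.

Unsatisfiable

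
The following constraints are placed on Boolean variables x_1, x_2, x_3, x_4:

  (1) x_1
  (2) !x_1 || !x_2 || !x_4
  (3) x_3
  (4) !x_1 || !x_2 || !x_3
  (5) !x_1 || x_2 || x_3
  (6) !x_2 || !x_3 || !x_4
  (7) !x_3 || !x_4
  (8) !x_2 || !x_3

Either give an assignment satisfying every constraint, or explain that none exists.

Unit clause (x_1) forces x_1 = True.
Unit clause (x_3) forces x_3 = True.
In (!x_1 || !x_2 || !x_3) only !x_2 is left, so x_2 = False.
In (!x_3 || !x_4) only !x_4 is left, so x_4 = False.
Check each clause:
  (x_1): x_1 holds.
  (!x_1 || !x_2 || !x_4): !x_2 holds.
  (x_3): x_3 holds.
  (!x_1 || !x_2 || !x_3): !x_2 holds.
  (!x_1 || x_2 || x_3): x_3 holds.
  (!x_2 || !x_3 || !x_4): !x_2 holds.
  (!x_3 || !x_4): !x_4 holds.
  (!x_2 || !x_3): !x_2 holds.
All clauses satisfied.

x_1: True, x_2: False, x_3: True, x_4: False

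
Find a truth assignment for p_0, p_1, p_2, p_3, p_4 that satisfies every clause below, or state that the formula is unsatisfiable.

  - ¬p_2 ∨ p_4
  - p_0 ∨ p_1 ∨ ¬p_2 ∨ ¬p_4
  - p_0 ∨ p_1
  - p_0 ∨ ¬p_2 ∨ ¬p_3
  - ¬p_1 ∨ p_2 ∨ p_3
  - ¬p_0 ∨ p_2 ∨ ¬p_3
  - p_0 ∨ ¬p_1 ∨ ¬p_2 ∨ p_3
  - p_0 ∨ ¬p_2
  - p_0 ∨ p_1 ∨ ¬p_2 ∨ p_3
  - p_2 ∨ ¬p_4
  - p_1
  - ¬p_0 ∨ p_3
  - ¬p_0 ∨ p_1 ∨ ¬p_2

p_0 = False, p_1 = True, p_2 = False, p_3 = True, p_4 = False

Unit clause (p_1) forces p_1 = True.
Set p_0 = False.
  then (p_0 ∨ ¬p_2) forces p_2 = False.
  then (p_2 ∨ ¬p_4) forces p_4 = False.
  then (¬p_1 ∨ p_2 ∨ p_3) forces p_3 = True.
All clauses satisfied.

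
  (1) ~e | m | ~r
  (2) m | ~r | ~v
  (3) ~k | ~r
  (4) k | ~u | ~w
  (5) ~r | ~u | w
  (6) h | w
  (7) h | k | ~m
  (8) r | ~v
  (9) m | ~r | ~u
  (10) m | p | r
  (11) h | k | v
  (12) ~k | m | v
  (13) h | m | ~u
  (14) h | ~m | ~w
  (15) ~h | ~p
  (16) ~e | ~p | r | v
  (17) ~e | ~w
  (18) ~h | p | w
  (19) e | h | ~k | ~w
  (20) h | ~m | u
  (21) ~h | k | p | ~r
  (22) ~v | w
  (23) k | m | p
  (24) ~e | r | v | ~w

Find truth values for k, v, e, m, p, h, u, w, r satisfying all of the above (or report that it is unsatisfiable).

Set k = True.
  then (~k | ~r) forces r = False.
  then (r | ~v) forces v = False.
  then (~k | m | v) forces m = True.
Try e = True:
  (~e | ~p | r | v) forces p = False.
  (~e | ~w) forces w = False.
  (h | w) forces h = True.
  clause (~h | p | w) is falsified — backtrack.
So e = False.
Try p = True:
  (~h | ~p) forces h = False.
  (h | w) forces w = True.
  clause (h | ~m | ~w) is falsified — backtrack.
So p = False.
Try h = False:
  (h | w) forces w = True.
  clause (h | ~m | ~w) is falsified — backtrack.
So h = True.
  then (~h | p | w) forces w = True.
Set u = False.
All clauses satisfied.

k: True; v: False; e: False; m: True; p: False; h: True; u: False; w: True; r: False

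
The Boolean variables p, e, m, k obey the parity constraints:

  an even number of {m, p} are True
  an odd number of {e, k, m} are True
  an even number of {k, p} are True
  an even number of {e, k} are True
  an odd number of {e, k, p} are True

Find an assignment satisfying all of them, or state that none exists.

p=T, e=T, m=T, k=T

{m, p}: 2 true → even ✓
{e, k, m}: 3 true → odd ✓
{k, p}: 2 true → even ✓
{e, k}: 2 true → even ✓
{e, k, p}: 3 true → odd ✓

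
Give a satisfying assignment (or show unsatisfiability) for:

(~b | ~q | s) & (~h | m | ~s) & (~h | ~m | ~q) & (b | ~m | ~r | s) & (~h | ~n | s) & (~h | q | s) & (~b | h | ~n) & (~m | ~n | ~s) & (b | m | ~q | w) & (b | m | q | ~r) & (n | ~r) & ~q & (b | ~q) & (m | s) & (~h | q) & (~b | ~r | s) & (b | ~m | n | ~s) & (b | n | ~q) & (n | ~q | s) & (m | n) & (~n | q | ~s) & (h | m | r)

n: True, s: False, q: False, h: False, m: True, b: False, w: False, r: False

Unit clause (~q) forces q = False.
In (~h | q) only ~h is left, so h = False.
Set n = True.
  then (~b | h | ~n) forces b = False.
  then (~n | q | ~s) forces s = False.
  then (m | s) forces m = True.
  then (b | ~m | ~r | s) forces r = False.
Set w = False.
All clauses satisfied.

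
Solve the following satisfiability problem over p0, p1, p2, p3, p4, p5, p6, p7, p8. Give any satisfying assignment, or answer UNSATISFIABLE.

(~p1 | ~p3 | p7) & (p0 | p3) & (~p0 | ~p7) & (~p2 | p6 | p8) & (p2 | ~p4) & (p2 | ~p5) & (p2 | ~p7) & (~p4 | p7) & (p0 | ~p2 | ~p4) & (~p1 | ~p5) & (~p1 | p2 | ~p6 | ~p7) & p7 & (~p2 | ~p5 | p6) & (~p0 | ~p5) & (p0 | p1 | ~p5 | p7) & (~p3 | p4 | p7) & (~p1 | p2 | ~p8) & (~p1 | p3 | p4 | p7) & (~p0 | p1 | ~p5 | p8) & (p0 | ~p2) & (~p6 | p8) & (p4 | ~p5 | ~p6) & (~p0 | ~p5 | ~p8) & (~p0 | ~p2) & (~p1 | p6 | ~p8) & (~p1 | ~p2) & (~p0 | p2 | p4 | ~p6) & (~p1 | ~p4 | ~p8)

No satisfying assignment exists.

Case p7 = True:
  (~p0 | ~p7) forces p0 = False.
  (p0 | p3) forces p3 = True.
  (p2 | ~p7) forces p2 = True.
  Clause (p0 | ~p2) is falsified — contradiction.
Case p7 = False:
  Clause (p7) is falsified — contradiction.
Both cases fail, so the formula is unsatisfiable.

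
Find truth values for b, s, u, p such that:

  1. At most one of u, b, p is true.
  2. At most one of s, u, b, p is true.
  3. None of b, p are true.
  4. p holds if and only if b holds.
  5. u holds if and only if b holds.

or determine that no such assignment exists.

b: False, s: False, u: False, p: False

  (1) {u, b, p}: 0 true — at most one ✓
  (2) {s, u, b, p}: 0 true — at most one ✓
  (3) {b, p}: 0 true — none ✓
  (4) p=F, b=F — same ✓
  (5) u=F, b=F — same ✓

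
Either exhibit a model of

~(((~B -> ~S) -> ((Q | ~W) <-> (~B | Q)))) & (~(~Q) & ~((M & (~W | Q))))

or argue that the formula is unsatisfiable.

Unsatisfiable

Case Q = True: the conjunct ~(((~B -> ~S) -> ((Q | ~W) <-> (~B | Q)))) becomes ~(((~B -> ~S) -> True)) = False.
Case Q = False: the conjunct ~(~Q) becomes ~(~False) = False.
Both cases fail — unsatisfiable.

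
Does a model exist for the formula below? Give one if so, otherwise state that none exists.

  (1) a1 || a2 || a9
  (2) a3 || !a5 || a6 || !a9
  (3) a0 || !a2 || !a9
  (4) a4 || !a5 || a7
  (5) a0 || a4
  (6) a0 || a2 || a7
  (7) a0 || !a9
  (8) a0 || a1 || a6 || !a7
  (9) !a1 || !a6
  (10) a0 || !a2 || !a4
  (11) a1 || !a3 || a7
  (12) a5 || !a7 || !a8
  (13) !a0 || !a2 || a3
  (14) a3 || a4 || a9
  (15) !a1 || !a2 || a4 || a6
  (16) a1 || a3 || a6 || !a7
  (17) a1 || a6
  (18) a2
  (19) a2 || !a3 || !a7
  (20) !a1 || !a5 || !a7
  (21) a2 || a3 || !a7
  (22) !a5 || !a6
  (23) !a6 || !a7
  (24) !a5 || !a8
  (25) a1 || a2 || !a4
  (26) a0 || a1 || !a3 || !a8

a0=T; a1=T; a2=T; a3=T; a4=T; a5=F; a6=F; a7=F; a8=T; a9=T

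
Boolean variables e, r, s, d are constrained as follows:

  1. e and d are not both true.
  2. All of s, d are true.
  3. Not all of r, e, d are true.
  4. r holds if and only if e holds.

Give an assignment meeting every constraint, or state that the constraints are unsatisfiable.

e=F, r=F, s=T, d=T

  (1) e=F, d=T — not both ✓
  (2) {s, d}: all 2 true ✓
  (3) {r, e, d}: 1/3 true — not all ✓
  (4) r=F, e=F — same ✓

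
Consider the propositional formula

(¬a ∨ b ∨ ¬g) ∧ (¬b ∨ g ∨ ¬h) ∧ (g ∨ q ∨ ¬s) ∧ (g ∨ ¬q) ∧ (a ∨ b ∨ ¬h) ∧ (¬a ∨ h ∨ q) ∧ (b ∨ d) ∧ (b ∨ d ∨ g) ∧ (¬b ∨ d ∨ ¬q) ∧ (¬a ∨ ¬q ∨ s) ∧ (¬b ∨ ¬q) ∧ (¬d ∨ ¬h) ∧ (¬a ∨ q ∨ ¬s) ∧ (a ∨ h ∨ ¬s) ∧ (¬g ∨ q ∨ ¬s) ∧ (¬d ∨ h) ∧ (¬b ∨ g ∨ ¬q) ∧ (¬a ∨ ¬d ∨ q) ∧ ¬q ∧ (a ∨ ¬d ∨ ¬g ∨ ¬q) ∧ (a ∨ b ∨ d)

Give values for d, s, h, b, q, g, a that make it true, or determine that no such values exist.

d = False; s = False; h = False; b = True; q = False; g = True; a = False

Unit clause (¬q) forces q = False.
Set d = False.
  then (b ∨ d) forces b = True.
Set s = False.
Set h = False.
  then (¬a ∨ h ∨ q) forces a = False.
Set g = True.
All clauses satisfied.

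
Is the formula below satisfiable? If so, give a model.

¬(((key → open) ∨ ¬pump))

open = False; pump = True; key = True

  ¬(((key → open) ∨ ¬pump)) = True
    (key → open) ∨ ¬pump = False
      key → open = False
      ¬pump = False
The formula evaluates to True.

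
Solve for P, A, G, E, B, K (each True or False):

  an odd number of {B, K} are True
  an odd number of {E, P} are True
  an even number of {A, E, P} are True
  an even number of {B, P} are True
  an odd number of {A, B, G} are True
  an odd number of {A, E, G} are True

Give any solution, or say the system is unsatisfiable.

Adding constraints 2, 4, 5, 6 mod 2: every variable appears an even number of times on the left, so the left side is 0.
But the right sides sum to 1 (mod 2). 0 ≠ 1 — the system is inconsistent.

UNSATISFIABLE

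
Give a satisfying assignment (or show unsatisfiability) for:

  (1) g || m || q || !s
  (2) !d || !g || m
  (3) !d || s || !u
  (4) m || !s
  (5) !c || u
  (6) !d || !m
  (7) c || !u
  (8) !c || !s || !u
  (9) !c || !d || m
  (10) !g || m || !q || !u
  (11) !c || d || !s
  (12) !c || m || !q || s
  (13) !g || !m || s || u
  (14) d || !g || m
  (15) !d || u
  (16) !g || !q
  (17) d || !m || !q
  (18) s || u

Set c = False.
  then (c || !u) forces u = False.
  then (!d || u) forces d = False.
  then (s || u) forces s = True.
  then (m || !s) forces m = True.
  then (d || !m || !q) forces q = False.
Set g = False.
All clauses satisfied.

c = False, d = False, m = True, q = False, g = False, s = True, u = False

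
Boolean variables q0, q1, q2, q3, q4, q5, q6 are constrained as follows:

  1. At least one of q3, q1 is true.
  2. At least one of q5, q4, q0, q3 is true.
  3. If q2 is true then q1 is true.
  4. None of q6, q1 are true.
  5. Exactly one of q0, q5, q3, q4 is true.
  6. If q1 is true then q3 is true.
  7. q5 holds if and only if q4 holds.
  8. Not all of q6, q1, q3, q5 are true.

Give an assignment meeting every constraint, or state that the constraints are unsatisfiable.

q0=F, q1=F, q2=F, q3=T, q4=F, q5=F, q6=F

  (1) {q3, q1}: 1 true — at least one ✓
  (2) {q5, q4, q0, q3}: 1 true — at least one ✓
  (3) q2=F ⇒ q1: vacuous ✓
  (4) {q6, q1}: 0 true — none ✓
  (5) {q0, q5, q3, q4}: 1 true — exactly one ✓
  (6) q1=F ⇒ q3: vacuous ✓
  (7) q5=F, q4=F — same ✓
  (8) {q6, q1, q3, q5}: 1/4 true — not all ✓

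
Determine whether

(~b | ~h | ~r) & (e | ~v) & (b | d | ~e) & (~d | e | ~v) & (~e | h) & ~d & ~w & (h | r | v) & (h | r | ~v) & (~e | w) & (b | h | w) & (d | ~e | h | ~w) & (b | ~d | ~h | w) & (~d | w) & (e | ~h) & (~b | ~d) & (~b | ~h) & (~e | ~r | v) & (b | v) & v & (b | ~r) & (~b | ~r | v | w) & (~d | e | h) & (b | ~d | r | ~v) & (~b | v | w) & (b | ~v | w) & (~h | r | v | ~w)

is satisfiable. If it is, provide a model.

The formula is unsatisfiable.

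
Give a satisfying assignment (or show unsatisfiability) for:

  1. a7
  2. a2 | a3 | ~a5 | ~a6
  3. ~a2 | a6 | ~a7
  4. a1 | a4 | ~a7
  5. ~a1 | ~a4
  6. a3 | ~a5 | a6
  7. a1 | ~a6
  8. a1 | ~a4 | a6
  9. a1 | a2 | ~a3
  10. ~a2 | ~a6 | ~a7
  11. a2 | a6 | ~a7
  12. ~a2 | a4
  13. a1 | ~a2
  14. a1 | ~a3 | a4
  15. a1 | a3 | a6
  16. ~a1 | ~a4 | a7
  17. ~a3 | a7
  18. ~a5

a1=T, a2=F, a3=F, a4=F, a5=F, a6=T, a7=T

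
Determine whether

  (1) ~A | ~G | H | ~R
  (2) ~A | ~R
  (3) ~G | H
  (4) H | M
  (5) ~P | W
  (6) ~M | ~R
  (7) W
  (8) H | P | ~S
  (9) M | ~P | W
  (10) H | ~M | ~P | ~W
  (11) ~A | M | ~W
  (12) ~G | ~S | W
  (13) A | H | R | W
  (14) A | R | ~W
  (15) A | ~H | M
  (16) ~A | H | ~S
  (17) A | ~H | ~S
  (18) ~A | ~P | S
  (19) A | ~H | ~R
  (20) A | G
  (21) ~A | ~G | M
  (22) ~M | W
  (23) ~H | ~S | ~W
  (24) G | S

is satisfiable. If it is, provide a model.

S: False; R: False; P: False; A: True; H: True; M: True; G: True; W: True

Unit clause (W) forces W = True.
Set S = False.
  then (G | S) forces G = True.
  then (~G | H) forces H = True.
Set R = False.
  then (A | R | ~W) forces A = True.
  then (~A | ~P | S) forces P = False.
  then (~A | ~G | M) forces M = True.
All clauses satisfied.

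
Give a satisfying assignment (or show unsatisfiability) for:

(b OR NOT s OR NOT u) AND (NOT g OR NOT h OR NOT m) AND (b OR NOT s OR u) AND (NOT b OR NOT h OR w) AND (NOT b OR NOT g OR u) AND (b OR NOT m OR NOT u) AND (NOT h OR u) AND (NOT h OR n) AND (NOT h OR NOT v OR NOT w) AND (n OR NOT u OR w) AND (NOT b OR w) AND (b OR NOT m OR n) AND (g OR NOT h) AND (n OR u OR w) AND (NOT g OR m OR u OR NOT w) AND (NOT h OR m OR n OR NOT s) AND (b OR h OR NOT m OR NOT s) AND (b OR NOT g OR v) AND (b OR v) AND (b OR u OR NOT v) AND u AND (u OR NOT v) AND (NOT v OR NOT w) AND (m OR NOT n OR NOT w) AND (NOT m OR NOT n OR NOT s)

h = False; u = True; m = True; b = True; v = False; n = False; s = False; g = True; w = True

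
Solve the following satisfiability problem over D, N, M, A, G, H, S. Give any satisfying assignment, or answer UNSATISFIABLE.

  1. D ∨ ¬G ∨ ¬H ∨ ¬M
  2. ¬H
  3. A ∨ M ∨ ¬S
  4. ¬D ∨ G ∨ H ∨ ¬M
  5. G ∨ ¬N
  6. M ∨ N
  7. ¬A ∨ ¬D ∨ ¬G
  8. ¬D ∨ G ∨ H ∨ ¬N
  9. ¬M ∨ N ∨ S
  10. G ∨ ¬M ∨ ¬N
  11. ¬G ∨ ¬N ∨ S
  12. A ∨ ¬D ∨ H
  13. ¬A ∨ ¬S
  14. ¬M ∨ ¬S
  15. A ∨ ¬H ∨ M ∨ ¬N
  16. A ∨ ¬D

Unsatisfiable — no assignment works.

Case N = True:
  (¬H) forces H = False.
  (G ∨ ¬N) forces G = True.
  (¬G ∨ ¬N ∨ S) forces S = True.
  (¬A ∨ ¬S) forces A = False.
  (A ∨ M ∨ ¬S) forces M = True.
  Clause (¬M ∨ ¬S) is falsified — contradiction.
Case N = False:
  (¬H) forces H = False.
  (M ∨ N) forces M = True.
  (¬M ∨ N ∨ S) forces S = True.
  Clause (¬M ∨ ¬S) is falsified — contradiction.
Both cases fail, so the formula is unsatisfiable.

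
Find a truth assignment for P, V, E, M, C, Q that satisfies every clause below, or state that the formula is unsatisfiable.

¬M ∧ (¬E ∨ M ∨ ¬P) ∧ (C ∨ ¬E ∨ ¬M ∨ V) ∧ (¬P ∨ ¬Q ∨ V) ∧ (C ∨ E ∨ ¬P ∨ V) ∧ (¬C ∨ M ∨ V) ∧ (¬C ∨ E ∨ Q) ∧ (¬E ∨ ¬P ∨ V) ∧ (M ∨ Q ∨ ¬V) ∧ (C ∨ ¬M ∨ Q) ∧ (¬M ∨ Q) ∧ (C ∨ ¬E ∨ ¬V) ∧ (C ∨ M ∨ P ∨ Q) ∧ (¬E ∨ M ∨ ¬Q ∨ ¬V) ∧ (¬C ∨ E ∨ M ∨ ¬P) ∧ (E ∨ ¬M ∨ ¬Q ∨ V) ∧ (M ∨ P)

Unit clause (¬M) forces M = False.
In (M ∨ P) only P is left, so P = True.
In (¬E ∨ M ∨ ¬P) only ¬E is left, so E = False.
In (¬C ∨ E ∨ M ∨ ¬P) only ¬C is left, so C = False.
In (C ∨ E ∨ ¬P ∨ V) only V is left, so V = True.
In (M ∨ Q ∨ ¬V) only Q is left, so Q = True.
All clauses satisfied.

P = True, V = True, E = False, M = False, C = False, Q = True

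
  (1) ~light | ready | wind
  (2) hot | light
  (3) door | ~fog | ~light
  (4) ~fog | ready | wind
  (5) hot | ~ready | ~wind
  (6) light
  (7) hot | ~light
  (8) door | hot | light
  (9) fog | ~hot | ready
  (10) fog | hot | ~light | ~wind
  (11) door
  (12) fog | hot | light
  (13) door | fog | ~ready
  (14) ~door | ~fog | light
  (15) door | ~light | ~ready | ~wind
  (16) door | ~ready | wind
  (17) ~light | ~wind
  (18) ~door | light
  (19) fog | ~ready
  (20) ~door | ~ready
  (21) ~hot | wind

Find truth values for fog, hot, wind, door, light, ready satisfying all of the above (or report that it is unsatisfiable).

UNSATISFIABLE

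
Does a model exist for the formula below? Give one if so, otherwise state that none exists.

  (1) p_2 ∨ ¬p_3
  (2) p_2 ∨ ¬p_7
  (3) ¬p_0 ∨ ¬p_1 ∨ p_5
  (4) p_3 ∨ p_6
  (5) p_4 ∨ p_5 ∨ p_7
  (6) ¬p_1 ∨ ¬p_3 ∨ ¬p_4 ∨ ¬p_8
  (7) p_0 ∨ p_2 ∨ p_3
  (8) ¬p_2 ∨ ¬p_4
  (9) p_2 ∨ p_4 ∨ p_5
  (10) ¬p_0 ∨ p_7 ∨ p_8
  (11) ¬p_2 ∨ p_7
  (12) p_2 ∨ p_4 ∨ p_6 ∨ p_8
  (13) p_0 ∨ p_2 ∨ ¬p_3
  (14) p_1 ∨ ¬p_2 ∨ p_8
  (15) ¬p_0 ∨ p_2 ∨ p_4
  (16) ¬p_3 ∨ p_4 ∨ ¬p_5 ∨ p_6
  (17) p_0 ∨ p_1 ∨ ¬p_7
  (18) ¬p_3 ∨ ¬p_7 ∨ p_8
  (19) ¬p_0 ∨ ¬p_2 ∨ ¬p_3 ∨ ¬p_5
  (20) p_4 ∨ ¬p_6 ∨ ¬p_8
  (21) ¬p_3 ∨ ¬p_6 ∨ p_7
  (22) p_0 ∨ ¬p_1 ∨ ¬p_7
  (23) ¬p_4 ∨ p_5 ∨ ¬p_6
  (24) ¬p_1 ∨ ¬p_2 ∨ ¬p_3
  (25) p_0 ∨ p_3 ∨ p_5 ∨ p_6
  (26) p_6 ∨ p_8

Set p_0 = True.
Set p_1 = True.
  then (¬p_0 ∨ ¬p_1 ∨ p_5) forces p_5 = True.
Set p_2 = True.
  then (¬p_2 ∨ ¬p_4) forces p_4 = False.
  then (¬p_2 ∨ p_7) forces p_7 = True.
  then (¬p_0 ∨ ¬p_2 ∨ ¬p_3 ∨ ¬p_5) forces p_3 = False.
  then (p_3 ∨ p_6) forces p_6 = True.
  then (p_4 ∨ ¬p_6 ∨ ¬p_8) forces p_8 = False.
All clauses satisfied.

p_0=T; p_1=T; p_2=T; p_3=F; p_4=F; p_5=T; p_6=T; p_7=T; p_8=F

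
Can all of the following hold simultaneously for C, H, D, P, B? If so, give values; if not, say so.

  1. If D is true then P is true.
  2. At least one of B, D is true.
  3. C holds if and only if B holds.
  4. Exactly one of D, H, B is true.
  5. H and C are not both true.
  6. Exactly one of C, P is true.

C=T, H=F, D=F, P=F, B=T

  (1) D=F ⇒ P: vacuous ✓
  (2) {B, D}: 1 true — at least one ✓
  (3) C=T, B=T — same ✓
  (4) {D, H, B}: 1 true — exactly one ✓
  (5) H=F, C=T — not both ✓
  (6) {C, P}: 1 true — exactly one ✓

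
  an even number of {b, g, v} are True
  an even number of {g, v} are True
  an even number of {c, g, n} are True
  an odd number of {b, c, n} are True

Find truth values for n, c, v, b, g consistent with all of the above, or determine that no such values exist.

n = True; c = False; v = True; b = False; g = True

{b, g, v}: 2 true → even ✓
{g, v}: 2 true → even ✓
{c, g, n}: 2 true → even ✓
{b, c, n}: 1 true → odd ✓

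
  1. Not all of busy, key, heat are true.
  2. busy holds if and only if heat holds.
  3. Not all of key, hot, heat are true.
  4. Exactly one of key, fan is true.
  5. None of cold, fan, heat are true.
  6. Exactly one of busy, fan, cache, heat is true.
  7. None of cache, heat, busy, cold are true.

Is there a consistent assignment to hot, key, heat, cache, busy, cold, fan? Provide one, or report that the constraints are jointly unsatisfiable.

Case cache = True:
  Constraint (7) is violated (cache=T) — contradiction.
Case cache = False:
  (5) forces cold = False.
  (5) forces fan = False.
  (4) with fan=F forces key = True.
  (5) forces heat = False.
  (2) with heat=F forces busy = False.
  Constraint (6) is violated (busy=F, fan=F, cache=F, heat=F) — contradiction.
Both cases fail — unsatisfiable.

The formula is unsatisfiable.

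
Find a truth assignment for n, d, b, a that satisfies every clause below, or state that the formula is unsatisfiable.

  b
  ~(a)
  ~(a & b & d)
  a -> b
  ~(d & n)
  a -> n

n = False, d = False, b = True, a = False

Unit clause (~a) forces a = False.
Unit clause (b) forces b = True.
Set n = False.
Set d = False.
Check each clause:
  (~a): ~a holds.
  (b): b holds.
  (~d | ~n): ~d holds.
  (~a | ~b | ~d): ~a holds.
  (~a | n): ~a holds.
  (~a | b): ~a holds.
All clauses satisfied.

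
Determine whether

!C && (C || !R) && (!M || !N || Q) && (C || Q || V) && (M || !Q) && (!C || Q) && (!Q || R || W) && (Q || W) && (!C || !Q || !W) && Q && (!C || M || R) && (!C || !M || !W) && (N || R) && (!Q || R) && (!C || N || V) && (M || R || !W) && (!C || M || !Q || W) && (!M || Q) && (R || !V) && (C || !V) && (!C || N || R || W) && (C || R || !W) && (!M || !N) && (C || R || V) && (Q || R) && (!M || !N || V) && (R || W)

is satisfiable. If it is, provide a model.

Case C = True:
  Clause (!C) is falsified — contradiction.
Case C = False:
  (C || !R) forces R = False.
  (Q) forces Q = True.
  Clause (!Q || R) is falsified — contradiction.
Both cases fail, so the formula is unsatisfiable.

Unsatisfiable — no assignment works.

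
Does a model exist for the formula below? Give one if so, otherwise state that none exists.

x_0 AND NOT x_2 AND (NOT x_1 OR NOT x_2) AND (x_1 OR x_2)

Unit clause (x_0) forces x_0 = True.
Unit clause (NOT x_2) forces x_2 = False.
In (x_1 OR x_2) only x_1 is left, so x_1 = True.
Check each clause:
  (x_0): x_0 holds.
  (NOT x_2): NOT x_2 holds.
  (NOT x_1 OR NOT x_2): NOT x_2 holds.
  (x_1 OR x_2): x_1 holds.
All clauses satisfied.

x_0=T, x_1=T, x_2=F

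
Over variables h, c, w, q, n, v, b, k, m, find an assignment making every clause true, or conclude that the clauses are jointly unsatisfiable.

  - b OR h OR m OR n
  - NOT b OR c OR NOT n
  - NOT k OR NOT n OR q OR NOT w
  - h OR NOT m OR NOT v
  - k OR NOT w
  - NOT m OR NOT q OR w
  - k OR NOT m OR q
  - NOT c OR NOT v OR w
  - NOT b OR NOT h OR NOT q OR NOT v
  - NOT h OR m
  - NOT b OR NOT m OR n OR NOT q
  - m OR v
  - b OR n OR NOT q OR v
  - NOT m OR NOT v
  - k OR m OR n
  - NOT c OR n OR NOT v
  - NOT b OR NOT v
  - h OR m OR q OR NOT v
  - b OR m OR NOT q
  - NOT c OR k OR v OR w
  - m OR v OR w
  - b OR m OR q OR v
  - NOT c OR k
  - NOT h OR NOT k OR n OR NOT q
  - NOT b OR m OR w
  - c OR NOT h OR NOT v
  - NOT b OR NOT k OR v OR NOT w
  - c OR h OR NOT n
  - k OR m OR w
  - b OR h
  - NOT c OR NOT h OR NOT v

h = False, c = True, w = False, q = False, n = True, v = False, b = True, k = True, m = True

Set h = False.
  then (b OR h) forces b = True.
  then (NOT b OR NOT v) forces v = False.
  then (m OR v) forces m = True.
Set c = True.
  then (NOT c OR k) forces k = True.
  then (NOT b OR NOT k OR v OR NOT w) forces w = False.
  then (NOT m OR NOT q OR w) forces q = False.
Set n = True.
All clauses satisfied.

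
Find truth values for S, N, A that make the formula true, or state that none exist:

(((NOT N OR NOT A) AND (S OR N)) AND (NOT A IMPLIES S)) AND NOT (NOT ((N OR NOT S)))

S: True, N: True, A: False

  ((NOT N OR NOT A) AND (S OR N)) AND (NOT A IMPLIES S) = True
    (NOT N OR NOT A) AND (S OR N) = True
      NOT N OR NOT A = True
        NOT N = False
        NOT A = True
      S OR N = True
    NOT A IMPLIES S = True
      NOT A = True
  NOT (NOT ((N OR NOT S))) = True
    NOT ((N OR NOT S)) = False
      N OR NOT S = True
        NOT S = False
Both conjuncts True, so the formula holds.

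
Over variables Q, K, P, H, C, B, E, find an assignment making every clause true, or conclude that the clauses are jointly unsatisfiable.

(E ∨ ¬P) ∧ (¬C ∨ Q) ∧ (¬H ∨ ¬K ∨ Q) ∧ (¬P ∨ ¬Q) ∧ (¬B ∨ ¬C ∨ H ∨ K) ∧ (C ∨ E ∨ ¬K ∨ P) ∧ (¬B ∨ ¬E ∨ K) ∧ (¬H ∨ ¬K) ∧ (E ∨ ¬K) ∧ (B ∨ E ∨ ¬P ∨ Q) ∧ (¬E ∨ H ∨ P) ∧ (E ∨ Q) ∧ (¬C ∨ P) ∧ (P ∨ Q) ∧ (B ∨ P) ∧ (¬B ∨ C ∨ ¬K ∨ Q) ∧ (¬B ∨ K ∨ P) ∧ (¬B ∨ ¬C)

Q = False, K = False, P = True, H = False, C = False, B = False, E = True

Set Q = False.
  then (¬C ∨ Q) forces C = False.
  then (E ∨ Q) forces E = True.
  then (P ∨ Q) forces P = True.
Set K = False.
  then (¬B ∨ ¬E ∨ K) forces B = False.
Set H = False.
All clauses satisfied.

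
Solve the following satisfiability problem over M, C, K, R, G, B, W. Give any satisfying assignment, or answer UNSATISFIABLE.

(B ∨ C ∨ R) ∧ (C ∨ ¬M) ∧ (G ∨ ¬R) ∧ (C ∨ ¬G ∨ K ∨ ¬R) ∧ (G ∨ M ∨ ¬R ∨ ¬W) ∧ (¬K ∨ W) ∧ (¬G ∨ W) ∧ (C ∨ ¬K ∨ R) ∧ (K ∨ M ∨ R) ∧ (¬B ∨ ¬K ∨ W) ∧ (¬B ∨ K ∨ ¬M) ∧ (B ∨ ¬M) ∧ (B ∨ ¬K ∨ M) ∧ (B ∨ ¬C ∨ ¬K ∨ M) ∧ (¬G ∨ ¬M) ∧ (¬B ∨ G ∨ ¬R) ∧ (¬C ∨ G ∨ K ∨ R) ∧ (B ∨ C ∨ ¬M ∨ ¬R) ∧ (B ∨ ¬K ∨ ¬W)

Set M = False.
Set C = True.
Set K = True.
  then (¬K ∨ W) forces W = True.
  then (B ∨ ¬K ∨ M) forces B = True.
Set R = False.
Set G = True.
All clauses satisfied.

M=F, C=T, K=T, R=F, G=T, B=T, W=T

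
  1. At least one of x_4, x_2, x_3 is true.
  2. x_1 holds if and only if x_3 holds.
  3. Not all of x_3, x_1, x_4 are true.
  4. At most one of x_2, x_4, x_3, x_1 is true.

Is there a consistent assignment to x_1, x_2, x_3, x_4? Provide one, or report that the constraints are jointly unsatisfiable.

x_1: False, x_2: False, x_3: False, x_4: True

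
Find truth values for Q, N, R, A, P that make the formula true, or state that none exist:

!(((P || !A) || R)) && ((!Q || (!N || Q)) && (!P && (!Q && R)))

Case R = True: the conjunct !(((P || !A) || R)) becomes !(((P || !A) || True)) = False.
Case R = False: the conjunct R is False.
Both cases fail — unsatisfiable.

No satisfying assignment exists.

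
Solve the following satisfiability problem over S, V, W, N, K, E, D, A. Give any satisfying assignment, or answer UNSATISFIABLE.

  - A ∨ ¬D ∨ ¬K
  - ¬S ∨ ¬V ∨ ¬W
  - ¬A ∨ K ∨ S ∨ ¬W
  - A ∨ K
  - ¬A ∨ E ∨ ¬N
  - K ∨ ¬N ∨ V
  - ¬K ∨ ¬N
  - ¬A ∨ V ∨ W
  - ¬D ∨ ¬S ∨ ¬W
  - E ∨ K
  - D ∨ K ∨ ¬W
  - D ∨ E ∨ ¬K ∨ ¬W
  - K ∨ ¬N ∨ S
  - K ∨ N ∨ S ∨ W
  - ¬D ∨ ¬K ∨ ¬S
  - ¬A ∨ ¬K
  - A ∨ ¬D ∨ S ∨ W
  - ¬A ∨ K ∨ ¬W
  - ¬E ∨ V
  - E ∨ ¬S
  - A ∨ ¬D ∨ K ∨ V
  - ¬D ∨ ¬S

Set S = True.
  then (E ∨ ¬S) forces E = True.
  then (¬D ∨ ¬S) forces D = False.
  then (¬E ∨ V) forces V = True.
  then (¬S ∨ ¬V ∨ ¬W) forces W = False.
Set N = True.
  then (¬K ∨ ¬N) forces K = False.
  then (A ∨ K) forces A = True.
All clauses satisfied.

S: True; V: True; W: False; N: True; K: False; E: True; D: False; A: True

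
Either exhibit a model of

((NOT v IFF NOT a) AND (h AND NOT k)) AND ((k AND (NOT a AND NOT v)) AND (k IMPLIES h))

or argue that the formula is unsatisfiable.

Case k = True: the conjunct NOT k is False.
Case k = False: the conjunct k is False.
Both cases fail — unsatisfiable.

Unsatisfiable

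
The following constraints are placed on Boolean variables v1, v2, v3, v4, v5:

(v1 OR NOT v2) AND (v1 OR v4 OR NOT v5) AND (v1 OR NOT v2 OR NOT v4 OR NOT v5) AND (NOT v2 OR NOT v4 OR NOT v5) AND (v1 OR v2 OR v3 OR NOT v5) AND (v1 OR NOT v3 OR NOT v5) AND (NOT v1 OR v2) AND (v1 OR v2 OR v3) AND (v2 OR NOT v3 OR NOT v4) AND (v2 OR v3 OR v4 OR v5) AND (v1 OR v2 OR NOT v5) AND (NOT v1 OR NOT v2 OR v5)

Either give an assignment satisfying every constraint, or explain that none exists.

v1 = False; v2 = False; v3 = True; v4 = False; v5 = False

Set v1 = False.
  then (v1 OR NOT v2) forces v2 = False.
  then (v1 OR v2 OR v3) forces v3 = True.
  then (v2 OR NOT v3 OR NOT v4) forces v4 = False.
  then (v1 OR v2 OR NOT v5) forces v5 = False.
All clauses satisfied.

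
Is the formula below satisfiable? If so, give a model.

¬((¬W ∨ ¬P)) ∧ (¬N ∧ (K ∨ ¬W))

K=T; P=T; W=T; N=F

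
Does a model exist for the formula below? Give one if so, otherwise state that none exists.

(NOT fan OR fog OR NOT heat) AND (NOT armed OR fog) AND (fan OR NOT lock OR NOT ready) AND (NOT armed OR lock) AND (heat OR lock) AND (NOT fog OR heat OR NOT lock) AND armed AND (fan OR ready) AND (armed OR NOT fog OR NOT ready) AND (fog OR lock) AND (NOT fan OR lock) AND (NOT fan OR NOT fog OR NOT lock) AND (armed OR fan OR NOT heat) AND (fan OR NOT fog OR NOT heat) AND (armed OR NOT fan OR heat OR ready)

Unsatisfiable — no assignment works.

Case armed = True:
  (NOT armed OR fog) forces fog = True.
  (NOT armed OR lock) forces lock = True.
  (NOT fog OR heat OR NOT lock) forces heat = True.
  (NOT fan OR NOT fog OR NOT lock) forces fan = False.
  Clause (fan OR NOT fog OR NOT heat) is falsified — contradiction.
Case armed = False:
  Clause (armed) is falsified — contradiction.
Both cases fail, so the formula is unsatisfiable.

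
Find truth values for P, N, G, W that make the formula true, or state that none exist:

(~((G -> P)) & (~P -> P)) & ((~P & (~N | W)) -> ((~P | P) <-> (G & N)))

UNSATISFIABLE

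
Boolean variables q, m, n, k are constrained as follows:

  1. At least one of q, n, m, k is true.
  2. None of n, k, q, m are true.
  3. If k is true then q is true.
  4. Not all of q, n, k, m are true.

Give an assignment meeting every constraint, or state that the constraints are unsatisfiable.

Case q = True:
  Constraint (2) is violated (q=T) — contradiction.
Case q = False:
  (2) forces n = False.
  (2) forces k = False.
  (1) with q=F, n=F, k=F forces m = True.
  Constraint (2) is violated (m=T) — contradiction.
Both cases fail — unsatisfiable.

No satisfying assignment exists.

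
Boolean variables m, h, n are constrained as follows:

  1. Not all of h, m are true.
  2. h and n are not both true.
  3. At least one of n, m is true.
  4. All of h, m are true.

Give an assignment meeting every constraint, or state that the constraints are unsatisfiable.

Case m = True:
  (1) with m=T forces h = False.
  Constraint (4) is violated (h=F) — contradiction.
Case m = False:
  Constraint (4) is violated (m=F) — contradiction.
Both cases fail — unsatisfiable.

Unsatisfiable — no assignment works.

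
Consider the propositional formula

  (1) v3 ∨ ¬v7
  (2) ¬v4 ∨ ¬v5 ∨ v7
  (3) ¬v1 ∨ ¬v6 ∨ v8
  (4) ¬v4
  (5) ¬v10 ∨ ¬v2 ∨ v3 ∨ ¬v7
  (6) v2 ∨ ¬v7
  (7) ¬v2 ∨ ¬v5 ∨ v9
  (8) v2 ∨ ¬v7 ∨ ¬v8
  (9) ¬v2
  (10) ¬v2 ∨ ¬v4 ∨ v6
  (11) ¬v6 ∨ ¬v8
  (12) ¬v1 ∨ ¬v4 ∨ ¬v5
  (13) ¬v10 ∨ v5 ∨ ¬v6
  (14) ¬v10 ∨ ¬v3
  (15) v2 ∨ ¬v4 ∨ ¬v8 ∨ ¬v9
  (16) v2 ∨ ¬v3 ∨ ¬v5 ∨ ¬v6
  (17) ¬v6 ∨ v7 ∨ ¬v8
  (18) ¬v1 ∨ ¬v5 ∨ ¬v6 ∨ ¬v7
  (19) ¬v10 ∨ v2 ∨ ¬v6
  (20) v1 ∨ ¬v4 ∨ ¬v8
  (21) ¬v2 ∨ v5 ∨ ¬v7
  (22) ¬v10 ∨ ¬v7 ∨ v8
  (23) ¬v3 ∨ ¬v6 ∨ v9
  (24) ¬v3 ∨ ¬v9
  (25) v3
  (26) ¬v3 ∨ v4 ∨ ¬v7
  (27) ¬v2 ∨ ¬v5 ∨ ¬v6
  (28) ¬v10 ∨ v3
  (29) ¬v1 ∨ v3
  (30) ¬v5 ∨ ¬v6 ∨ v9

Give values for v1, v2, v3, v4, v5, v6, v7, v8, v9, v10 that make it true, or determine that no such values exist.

Unit clause (¬v4) forces v4 = False.
Unit clause (¬v2) forces v2 = False.
Unit clause (v3) forces v3 = True.
In (¬v3 ∨ v4 ∨ ¬v7) only ¬v7 is left, so v7 = False.
In (¬v10 ∨ ¬v3) only ¬v10 is left, so v10 = False.
In (¬v3 ∨ ¬v9) only ¬v9 is left, so v9 = False.
In (¬v3 ∨ ¬v6 ∨ v9) only ¬v6 is left, so v6 = False.
Set v1 = True.
Set v5 = True.
Set v8 = False.
All clauses satisfied.

v1: True; v2: False; v3: True; v4: False; v5: True; v6: False; v7: False; v8: False; v9: False; v10: False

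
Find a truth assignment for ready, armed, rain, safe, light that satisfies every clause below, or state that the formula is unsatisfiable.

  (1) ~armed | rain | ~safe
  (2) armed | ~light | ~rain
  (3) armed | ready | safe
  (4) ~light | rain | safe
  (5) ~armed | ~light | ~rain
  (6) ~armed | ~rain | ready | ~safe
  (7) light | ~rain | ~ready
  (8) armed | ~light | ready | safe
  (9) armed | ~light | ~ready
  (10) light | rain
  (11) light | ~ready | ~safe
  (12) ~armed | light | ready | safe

Set ready = False.
Set armed = False.
  then (armed | ready | safe) forces safe = True.
Set rain = True.
  then (armed | ~light | ~rain) forces light = False.
All clauses satisfied.

ready = False, armed = False, rain = True, safe = True, light = False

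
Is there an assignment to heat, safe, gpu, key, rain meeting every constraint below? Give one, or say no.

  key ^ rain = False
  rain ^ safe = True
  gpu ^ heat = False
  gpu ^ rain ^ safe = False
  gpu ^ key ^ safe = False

heat = True; safe = True; gpu = True; key = False; rain = False

key ^ rain = F ^ F = False ✓
rain ^ safe = F ^ T = True ✓
gpu ^ heat = T ^ T = False ✓
gpu ^ rain ^ safe = T ^ F ^ T = False ✓
gpu ^ key ^ safe = T ^ F ^ T = False ✓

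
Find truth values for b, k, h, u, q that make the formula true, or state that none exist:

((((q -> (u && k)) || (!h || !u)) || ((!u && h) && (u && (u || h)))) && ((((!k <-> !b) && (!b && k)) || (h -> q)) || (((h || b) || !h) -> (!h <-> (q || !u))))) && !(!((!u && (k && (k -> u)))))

Unsatisfiable — no assignment works.

The conjunct !(!((!u && (k && (k -> u))))) is unsatisfiable on its own:
  k=F, u=F: evaluates to False.
  k=F, u=T: evaluates to False.
  k=T, u=F: evaluates to False.
  k=T, u=T: evaluates to False.
So the whole conjunction is unsatisfiable.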